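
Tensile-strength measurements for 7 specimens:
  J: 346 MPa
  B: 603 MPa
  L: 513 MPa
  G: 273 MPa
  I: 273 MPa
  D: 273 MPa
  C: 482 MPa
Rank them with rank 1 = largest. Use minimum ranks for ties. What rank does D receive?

Sorted (descending): 603, 513, 482, 346, 273, 273, 273
The 3 values of 273 occupy positions 5–7 → each gets rank 5.
D has value 273 MPa → rank 5.

5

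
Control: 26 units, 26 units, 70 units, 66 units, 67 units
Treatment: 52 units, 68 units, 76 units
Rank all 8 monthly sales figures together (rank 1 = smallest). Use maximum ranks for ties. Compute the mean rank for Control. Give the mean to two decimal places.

Sorted (ascending): 26, 26, 52, 66, 67, 68, 70, 76
The 2 values of 26 occupy positions 1–2 → each gets rank 2.
Control values → pooled ranks: 26→2, 26→2, 70→7, 66→4, 67→5
Mean rank = (2 + 2 + 7 + 4 + 5) / 5 = 4.00

4.00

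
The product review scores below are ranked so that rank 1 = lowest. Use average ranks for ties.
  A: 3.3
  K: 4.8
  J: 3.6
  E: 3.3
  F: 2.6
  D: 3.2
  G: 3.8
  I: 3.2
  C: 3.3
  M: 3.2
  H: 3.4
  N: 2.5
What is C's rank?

7

Sorted (ascending): 2.5, 2.6, 3.2, 3.2, 3.2, 3.3, 3.3, 3.3, 3.4, 3.6, 3.8, 4.8
The 3 values of 3.2 occupy positions 3–5 → average rank 4.
The 3 values of 3.3 occupy positions 6–8 → average rank 7.
C has value 3.3 → rank 7.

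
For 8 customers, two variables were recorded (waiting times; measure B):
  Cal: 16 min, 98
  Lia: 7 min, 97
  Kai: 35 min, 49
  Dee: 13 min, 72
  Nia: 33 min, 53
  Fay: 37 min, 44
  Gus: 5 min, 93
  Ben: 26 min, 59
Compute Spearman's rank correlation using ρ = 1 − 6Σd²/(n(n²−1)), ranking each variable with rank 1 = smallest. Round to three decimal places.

Ranks of variable 1: 4, 2, 7, 3, 6, 8, 1, 5
Ranks of variable 2: 8, 7, 2, 5, 3, 1, 6, 4
d = r₁ − r₂: -4, -5, 5, -2, 3, 7, -5, 1
d²: 16, 25, 25, 4, 9, 49, 25, 1; Σd² = 154
ρ = 1 − 6·154/(8·63) = 1 − 924/504 = -0.833

-0.833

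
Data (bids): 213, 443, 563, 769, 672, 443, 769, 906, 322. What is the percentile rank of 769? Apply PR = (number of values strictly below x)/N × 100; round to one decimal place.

N = 9.
Strictly below 769: 6. Equal to 769: 2.
PR = 6/9 × 100 = 66.7

66.7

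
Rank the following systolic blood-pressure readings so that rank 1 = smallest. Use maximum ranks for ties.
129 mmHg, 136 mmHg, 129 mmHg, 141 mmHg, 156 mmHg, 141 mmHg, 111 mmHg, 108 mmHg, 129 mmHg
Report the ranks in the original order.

Sorted (ascending): 108, 111, 129, 129, 129, 136, 141, 141, 156
The 3 values of 129 occupy positions 3–5 → each gets rank 5.
The 2 values of 141 occupy positions 7–8 → each gets rank 8.

5, 6, 5, 8, 9, 8, 2, 1, 5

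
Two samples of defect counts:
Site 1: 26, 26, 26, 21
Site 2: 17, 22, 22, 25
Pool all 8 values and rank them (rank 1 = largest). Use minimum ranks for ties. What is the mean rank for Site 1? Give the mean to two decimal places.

Sorted (descending): 26, 26, 26, 25, 22, 22, 21, 17
The 3 values of 26 occupy positions 1–3 → each gets rank 1.
The 2 values of 22 occupy positions 5–6 → each gets rank 5.
Site 1 values → pooled ranks: 26→1, 26→1, 26→1, 21→7
Mean rank = (1 + 1 + 1 + 7) / 4 = 2.50

2.50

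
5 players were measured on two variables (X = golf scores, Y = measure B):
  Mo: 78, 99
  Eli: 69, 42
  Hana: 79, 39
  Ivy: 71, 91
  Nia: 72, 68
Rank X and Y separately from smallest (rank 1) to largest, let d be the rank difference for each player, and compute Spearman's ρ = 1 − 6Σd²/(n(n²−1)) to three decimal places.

Ranks of variable 1: 4, 1, 5, 2, 3
Ranks of variable 2: 5, 2, 1, 4, 3
d = r₁ − r₂: -1, -1, 4, -2, 0
d²: 1, 1, 16, 4, 0; Σd² = 22
ρ = 1 − 6·22/(5·24) = 1 − 132/120 = -0.100

-0.100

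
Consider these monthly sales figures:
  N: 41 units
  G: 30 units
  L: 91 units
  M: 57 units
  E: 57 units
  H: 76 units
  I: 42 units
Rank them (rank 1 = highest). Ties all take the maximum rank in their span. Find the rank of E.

4

Sorted (descending): 91, 76, 57, 57, 42, 41, 30
The 2 values of 57 occupy positions 3–4 → each gets rank 4.
E has value 57 units → rank 4.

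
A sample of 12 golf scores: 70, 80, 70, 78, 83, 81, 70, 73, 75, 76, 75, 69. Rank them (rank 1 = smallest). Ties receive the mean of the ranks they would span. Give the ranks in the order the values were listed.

3, 10, 3, 9, 12, 11, 3, 5, 6.5, 8, 6.5, 1

Sorted (ascending): 69, 70, 70, 70, 73, 75, 75, 76, 78, 80, 81, 83
The 3 values of 70 occupy positions 2–4 → average rank 3.
The 2 values of 75 occupy positions 6–7 → average rank (6+7)/2 = 6.5.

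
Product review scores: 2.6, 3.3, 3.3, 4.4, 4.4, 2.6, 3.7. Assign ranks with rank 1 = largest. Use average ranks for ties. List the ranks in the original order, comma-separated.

Sorted (descending): 4.4, 4.4, 3.7, 3.3, 3.3, 2.6, 2.6
The 2 values of 4.4 occupy positions 1–2 → average rank (1+2)/2 = 1.5.
The 2 values of 3.3 occupy positions 4–5 → average rank (4+5)/2 = 4.5.
The 2 values of 2.6 occupy positions 6–7 → average rank (6+7)/2 = 6.5.

6.5, 4.5, 4.5, 1.5, 1.5, 6.5, 3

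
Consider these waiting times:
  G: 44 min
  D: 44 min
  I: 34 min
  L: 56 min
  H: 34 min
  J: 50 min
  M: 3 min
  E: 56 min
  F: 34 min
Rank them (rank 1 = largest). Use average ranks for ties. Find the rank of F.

Sorted (descending): 56, 56, 50, 44, 44, 34, 34, 34, 3
The 2 values of 56 occupy positions 1–2 → average rank (1+2)/2 = 1.5.
The 2 values of 44 occupy positions 4–5 → average rank (4+5)/2 = 4.5.
The 3 values of 34 occupy positions 6–8 → average rank 7.
F has value 34 min → rank 7.

7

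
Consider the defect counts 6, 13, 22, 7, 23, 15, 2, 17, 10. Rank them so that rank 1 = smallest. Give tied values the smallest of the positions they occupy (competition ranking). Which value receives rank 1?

Sorted (ascending): 2, 6, 7, 10, 13, 15, 17, 22, 23
No ties — each value takes its position as its rank.
Rank 1 → value 2.

2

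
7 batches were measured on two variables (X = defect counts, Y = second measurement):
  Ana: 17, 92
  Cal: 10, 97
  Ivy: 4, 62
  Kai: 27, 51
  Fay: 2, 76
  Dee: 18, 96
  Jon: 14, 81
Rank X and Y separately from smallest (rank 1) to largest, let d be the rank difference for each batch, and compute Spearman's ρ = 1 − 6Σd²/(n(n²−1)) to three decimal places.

Ranks of variable 1: 5, 3, 2, 7, 1, 6, 4
Ranks of variable 2: 5, 7, 2, 1, 3, 6, 4
d = r₁ − r₂: 0, -4, 0, 6, -2, 0, 0
d²: 0, 16, 0, 36, 4, 0, 0; Σd² = 56
ρ = 1 − 6·56/(7·48) = 1 − 336/336 = 0.000

0.000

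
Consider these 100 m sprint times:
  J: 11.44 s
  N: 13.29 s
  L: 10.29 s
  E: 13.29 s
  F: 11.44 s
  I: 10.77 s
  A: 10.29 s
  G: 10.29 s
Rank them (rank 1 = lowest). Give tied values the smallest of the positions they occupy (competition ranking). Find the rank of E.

Sorted (ascending): 10.29, 10.29, 10.29, 10.77, 11.44, 11.44, 13.29, 13.29
The 3 values of 10.29 occupy positions 1–3 → each gets rank 1.
The 2 values of 11.44 occupy positions 5–6 → each gets rank 5.
The 2 values of 13.29 occupy positions 7–8 → each gets rank 7.
E has value 13.29 s → rank 7.

7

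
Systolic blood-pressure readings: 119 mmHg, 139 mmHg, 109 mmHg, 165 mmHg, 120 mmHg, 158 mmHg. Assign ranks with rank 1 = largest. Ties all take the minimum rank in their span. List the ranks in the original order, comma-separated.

Sorted (descending): 165, 158, 139, 120, 119, 109
No ties — each value takes its position as its rank.

5, 3, 6, 1, 4, 2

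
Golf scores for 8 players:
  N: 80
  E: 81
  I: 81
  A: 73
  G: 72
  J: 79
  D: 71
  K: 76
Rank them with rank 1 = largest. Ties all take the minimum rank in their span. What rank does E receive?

1

Sorted (descending): 81, 81, 80, 79, 76, 73, 72, 71
The 2 values of 81 occupy positions 1–2 → each gets rank 1.
E has value 81 → rank 1.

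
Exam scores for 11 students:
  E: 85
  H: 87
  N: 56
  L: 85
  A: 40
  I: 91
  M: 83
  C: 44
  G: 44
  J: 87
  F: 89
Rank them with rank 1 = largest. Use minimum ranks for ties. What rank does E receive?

Sorted (descending): 91, 89, 87, 87, 85, 85, 83, 56, 44, 44, 40
The 2 values of 87 occupy positions 3–4 → each gets rank 3.
The 2 values of 85 occupy positions 5–6 → each gets rank 5.
The 2 values of 44 occupy positions 9–10 → each gets rank 9.
E has value 85 → rank 5.

5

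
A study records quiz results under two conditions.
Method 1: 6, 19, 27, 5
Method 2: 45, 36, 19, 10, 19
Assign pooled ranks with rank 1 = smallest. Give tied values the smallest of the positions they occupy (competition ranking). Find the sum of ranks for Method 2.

28

Sorted (ascending): 5, 6, 10, 19, 19, 19, 27, 36, 45
The 3 values of 19 occupy positions 4–6 → each gets rank 4.
Method 2 values → pooled ranks: 45→9, 36→8, 19→4, 10→3, 19→4
Rank sum = 9 + 8 + 4 + 3 + 4 = 28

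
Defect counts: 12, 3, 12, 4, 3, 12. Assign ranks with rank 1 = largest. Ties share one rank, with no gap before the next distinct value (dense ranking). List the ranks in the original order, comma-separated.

1, 3, 1, 2, 3, 1

Sorted (descending): 12, 12, 12, 4, 3, 3
The 3 values of 12 share dense rank 1.
The 2 values of 3 share dense rank 3.
Remaining distinct values take the next consecutive integers.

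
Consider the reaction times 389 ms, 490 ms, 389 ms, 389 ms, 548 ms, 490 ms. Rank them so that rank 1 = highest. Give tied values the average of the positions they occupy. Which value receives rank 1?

548

Sorted (descending): 548, 490, 490, 389, 389, 389
The 2 values of 490 occupy positions 2–3 → average rank (2+3)/2 = 2.5.
The 3 values of 389 occupy positions 4–6 → average rank 5.
Rank 1 → value 548.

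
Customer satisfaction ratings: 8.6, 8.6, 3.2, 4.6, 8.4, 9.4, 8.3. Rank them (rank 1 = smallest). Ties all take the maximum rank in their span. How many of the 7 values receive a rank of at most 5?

Sorted (ascending): 3.2, 4.6, 8.3, 8.4, 8.6, 8.6, 9.4
The 2 values of 8.6 occupy positions 5–6 → each gets rank 6.
Ranks ≤ 5: {1, 2, 3, 4} → 4 values.

4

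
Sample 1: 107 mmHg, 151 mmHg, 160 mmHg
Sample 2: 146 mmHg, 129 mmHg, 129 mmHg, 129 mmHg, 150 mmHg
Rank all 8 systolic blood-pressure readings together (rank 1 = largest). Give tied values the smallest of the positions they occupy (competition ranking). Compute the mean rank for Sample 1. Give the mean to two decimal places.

3.67

Sorted (descending): 160, 151, 150, 146, 129, 129, 129, 107
The 3 values of 129 occupy positions 5–7 → each gets rank 5.
Sample 1 values → pooled ranks: 107→8, 151→2, 160→1
Mean rank = (8 + 2 + 1) / 3 = 3.67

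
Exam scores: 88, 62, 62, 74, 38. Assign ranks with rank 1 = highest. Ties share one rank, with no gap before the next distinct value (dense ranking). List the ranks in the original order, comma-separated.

1, 3, 3, 2, 4

Sorted (descending): 88, 74, 62, 62, 38
The 2 values of 62 share dense rank 3.
Remaining distinct values take the next consecutive integers.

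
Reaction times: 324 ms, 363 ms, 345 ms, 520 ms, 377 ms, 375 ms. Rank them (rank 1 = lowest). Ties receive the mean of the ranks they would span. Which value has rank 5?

Sorted (ascending): 324, 345, 363, 375, 377, 520
No ties — each value takes its position as its rank.
Rank 5 → value 377.

377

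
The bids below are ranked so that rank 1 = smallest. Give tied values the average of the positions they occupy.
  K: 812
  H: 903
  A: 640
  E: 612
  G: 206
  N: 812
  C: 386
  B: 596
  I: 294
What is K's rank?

Sorted (ascending): 206, 294, 386, 596, 612, 640, 812, 812, 903
The 2 values of 812 occupy positions 7–8 → average rank (7+8)/2 = 7.5.
K has value 812 → rank 7.5.

7.5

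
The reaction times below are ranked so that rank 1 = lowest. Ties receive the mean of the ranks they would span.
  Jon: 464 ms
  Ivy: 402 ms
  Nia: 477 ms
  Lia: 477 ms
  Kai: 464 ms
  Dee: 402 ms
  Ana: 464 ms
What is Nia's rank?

6.5

Sorted (ascending): 402, 402, 464, 464, 464, 477, 477
The 2 values of 402 occupy positions 1–2 → average rank (1+2)/2 = 1.5.
The 3 values of 464 occupy positions 3–5 → average rank 4.
The 2 values of 477 occupy positions 6–7 → average rank (6+7)/2 = 6.5.
Nia has value 477 ms → rank 6.5.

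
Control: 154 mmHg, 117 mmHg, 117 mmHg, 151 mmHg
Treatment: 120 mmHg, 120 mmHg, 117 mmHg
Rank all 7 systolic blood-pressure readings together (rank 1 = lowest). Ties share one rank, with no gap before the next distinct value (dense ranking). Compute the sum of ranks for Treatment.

Sorted (ascending): 117, 117, 117, 120, 120, 151, 154
The 3 values of 117 share dense rank 1.
The 2 values of 120 share dense rank 2.
Remaining distinct values take the next consecutive integers.
Treatment values → pooled ranks: 120→2, 120→2, 117→1
Rank sum = 2 + 2 + 1 = 5

5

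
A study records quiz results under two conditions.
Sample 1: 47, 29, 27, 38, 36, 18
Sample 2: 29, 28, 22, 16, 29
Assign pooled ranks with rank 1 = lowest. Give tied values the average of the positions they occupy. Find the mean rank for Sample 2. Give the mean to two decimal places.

4.60

Sorted (ascending): 16, 18, 22, 27, 28, 29, 29, 29, 36, 38, 47
The 3 values of 29 occupy positions 6–8 → average rank 7.
Sample 2 values → pooled ranks: 29→7, 28→5, 22→3, 16→1, 29→7
Mean rank = (7 + 5 + 3 + 1 + 7) / 5 = 4.60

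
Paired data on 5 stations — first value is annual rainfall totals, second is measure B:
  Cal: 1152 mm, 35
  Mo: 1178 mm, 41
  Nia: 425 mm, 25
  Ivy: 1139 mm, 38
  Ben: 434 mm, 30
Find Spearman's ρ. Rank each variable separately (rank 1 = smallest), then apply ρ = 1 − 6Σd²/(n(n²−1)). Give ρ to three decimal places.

Ranks of variable 1: 4, 5, 1, 3, 2
Ranks of variable 2: 3, 5, 1, 4, 2
d = r₁ − r₂: 1, 0, 0, -1, 0
d²: 1, 0, 0, 1, 0; Σd² = 2
ρ = 1 − 6·2/(5·24) = 1 − 12/120 = 0.900

0.900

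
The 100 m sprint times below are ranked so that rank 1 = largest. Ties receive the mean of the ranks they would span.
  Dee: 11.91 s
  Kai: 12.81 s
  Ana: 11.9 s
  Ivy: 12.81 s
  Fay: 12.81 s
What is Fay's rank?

2

Sorted (descending): 12.81, 12.81, 12.81, 11.91, 11.9
The 3 values of 12.81 occupy positions 1–3 → average rank 2.
Fay has value 12.81 s → rank 2.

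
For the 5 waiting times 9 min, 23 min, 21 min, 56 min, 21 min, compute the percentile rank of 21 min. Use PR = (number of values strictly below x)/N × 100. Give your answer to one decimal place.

20.0

N = 5.
Strictly below 21: 1. Equal to 21: 2.
PR = 1/5 × 100 = 20.0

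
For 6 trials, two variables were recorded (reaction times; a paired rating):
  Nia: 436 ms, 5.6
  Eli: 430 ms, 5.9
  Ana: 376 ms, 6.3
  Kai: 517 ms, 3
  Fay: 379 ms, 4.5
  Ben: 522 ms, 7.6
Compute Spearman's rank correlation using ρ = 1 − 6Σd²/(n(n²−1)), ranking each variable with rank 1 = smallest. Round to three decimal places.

Ranks of variable 1: 4, 3, 1, 5, 2, 6
Ranks of variable 2: 3, 4, 5, 1, 2, 6
d = r₁ − r₂: 1, -1, -4, 4, 0, 0
d²: 1, 1, 16, 16, 0, 0; Σd² = 34
ρ = 1 − 6·34/(6·35) = 1 − 204/210 = 0.029

0.029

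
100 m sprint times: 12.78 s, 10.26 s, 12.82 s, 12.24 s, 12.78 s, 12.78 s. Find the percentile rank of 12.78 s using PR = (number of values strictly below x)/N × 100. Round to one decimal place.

33.3

N = 6.
Strictly below 12.78: 2. Equal to 12.78: 3.
PR = 2/6 × 100 = 33.3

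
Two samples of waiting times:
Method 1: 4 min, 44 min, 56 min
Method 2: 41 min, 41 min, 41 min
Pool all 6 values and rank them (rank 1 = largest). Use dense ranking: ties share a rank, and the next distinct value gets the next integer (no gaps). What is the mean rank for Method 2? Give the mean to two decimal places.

3.00

Sorted (descending): 56, 44, 41, 41, 41, 4
The 3 values of 41 share dense rank 3.
Remaining distinct values take the next consecutive integers.
Method 2 values → pooled ranks: 41→3, 41→3, 41→3
Mean rank = (3 + 3 + 3) / 3 = 3.00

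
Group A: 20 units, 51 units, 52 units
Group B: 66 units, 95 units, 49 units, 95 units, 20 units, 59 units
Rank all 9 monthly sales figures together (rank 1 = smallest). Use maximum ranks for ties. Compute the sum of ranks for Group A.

11

Sorted (ascending): 20, 20, 49, 51, 52, 59, 66, 95, 95
The 2 values of 20 occupy positions 1–2 → each gets rank 2.
The 2 values of 95 occupy positions 8–9 → each gets rank 9.
Group A values → pooled ranks: 20→2, 51→4, 52→5
Rank sum = 2 + 4 + 5 = 11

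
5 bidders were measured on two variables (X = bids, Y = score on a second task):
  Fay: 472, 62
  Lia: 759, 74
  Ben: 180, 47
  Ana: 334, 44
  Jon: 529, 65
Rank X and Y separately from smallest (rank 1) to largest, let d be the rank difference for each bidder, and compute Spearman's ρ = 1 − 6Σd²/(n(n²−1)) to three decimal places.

Ranks of variable 1: 3, 5, 1, 2, 4
Ranks of variable 2: 3, 5, 2, 1, 4
d = r₁ − r₂: 0, 0, -1, 1, 0
d²: 0, 0, 1, 1, 0; Σd² = 2
ρ = 1 − 6·2/(5·24) = 1 − 12/120 = 0.900

0.900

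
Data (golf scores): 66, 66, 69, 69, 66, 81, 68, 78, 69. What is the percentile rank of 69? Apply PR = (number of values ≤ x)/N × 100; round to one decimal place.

N = 9.
Strictly below 69: 4. Equal to 69: 3.
PR = 7/9 × 100 = 77.8

77.8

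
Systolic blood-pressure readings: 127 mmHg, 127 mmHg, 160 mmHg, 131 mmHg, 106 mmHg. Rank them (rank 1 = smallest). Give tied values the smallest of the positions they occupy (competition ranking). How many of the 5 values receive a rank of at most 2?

Sorted (ascending): 106, 127, 127, 131, 160
The 2 values of 127 occupy positions 2–3 → each gets rank 2.
Ranks ≤ 2: {1, 2, 2} → 3 values.

3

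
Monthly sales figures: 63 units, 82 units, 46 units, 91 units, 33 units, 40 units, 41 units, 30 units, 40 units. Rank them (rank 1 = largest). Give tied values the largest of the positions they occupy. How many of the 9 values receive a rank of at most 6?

5

Sorted (descending): 91, 82, 63, 46, 41, 40, 40, 33, 30
The 2 values of 40 occupy positions 6–7 → each gets rank 7.
Ranks ≤ 6: {1, 2, 3, 4, 5} → 5 values.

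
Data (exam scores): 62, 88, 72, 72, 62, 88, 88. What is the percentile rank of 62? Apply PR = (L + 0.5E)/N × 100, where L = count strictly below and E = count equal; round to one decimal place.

N = 7.
Strictly below 62: 0. Equal to 62: 2.
PR = (0 + 0.5·2)/7 × 100 = 14.3

14.3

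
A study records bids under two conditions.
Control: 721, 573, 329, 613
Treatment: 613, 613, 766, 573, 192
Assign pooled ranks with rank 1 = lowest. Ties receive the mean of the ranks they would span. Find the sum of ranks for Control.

Sorted (ascending): 192, 329, 573, 573, 613, 613, 613, 721, 766
The 2 values of 573 occupy positions 3–4 → average rank (3+4)/2 = 3.5.
The 3 values of 613 occupy positions 5–7 → average rank 6.
Control values → pooled ranks: 721→8, 573→3.5, 329→2, 613→6
Rank sum = 8 + 3.5 + 2 + 6 = 19.5

19.5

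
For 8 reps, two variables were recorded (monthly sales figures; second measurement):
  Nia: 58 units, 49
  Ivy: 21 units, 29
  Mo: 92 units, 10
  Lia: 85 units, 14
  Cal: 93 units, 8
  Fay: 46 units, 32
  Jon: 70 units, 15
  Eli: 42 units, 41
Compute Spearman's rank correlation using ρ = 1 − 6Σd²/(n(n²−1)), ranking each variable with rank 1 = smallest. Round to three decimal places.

Ranks of variable 1: 4, 1, 7, 6, 8, 3, 5, 2
Ranks of variable 2: 8, 5, 2, 3, 1, 6, 4, 7
d = r₁ − r₂: -4, -4, 5, 3, 7, -3, 1, -5
d²: 16, 16, 25, 9, 49, 9, 1, 25; Σd² = 150
ρ = 1 − 6·150/(8·63) = 1 − 900/504 = -0.786

-0.786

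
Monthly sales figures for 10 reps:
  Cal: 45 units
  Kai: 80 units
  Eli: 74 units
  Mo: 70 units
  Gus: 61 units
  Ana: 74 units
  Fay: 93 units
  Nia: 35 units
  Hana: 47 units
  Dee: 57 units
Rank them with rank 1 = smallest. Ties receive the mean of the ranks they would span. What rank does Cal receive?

Sorted (ascending): 35, 45, 47, 57, 61, 70, 74, 74, 80, 93
The 2 values of 74 occupy positions 7–8 → average rank (7+8)/2 = 7.5.
Cal has value 45 units → rank 2.

2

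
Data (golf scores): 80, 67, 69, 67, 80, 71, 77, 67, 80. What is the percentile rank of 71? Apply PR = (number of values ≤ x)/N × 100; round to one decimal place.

55.6

N = 9.
Strictly below 71: 4. Equal to 71: 1.
PR = 5/9 × 100 = 55.6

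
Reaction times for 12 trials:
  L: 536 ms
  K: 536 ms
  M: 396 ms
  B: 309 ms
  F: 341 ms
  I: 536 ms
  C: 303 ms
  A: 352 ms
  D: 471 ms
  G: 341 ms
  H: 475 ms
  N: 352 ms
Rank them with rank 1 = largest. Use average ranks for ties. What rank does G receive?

Sorted (descending): 536, 536, 536, 475, 471, 396, 352, 352, 341, 341, 309, 303
The 3 values of 536 occupy positions 1–3 → average rank 2.
The 2 values of 352 occupy positions 7–8 → average rank (7+8)/2 = 7.5.
The 2 values of 341 occupy positions 9–10 → average rank (9+10)/2 = 9.5.
G has value 341 ms → rank 9.5.

9.5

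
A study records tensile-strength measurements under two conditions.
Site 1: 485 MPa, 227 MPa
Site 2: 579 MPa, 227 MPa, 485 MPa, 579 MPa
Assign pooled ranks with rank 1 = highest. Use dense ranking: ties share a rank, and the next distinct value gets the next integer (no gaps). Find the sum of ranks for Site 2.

Sorted (descending): 579, 579, 485, 485, 227, 227
The 2 values of 579 share dense rank 1.
The 2 values of 485 share dense rank 2.
The 2 values of 227 share dense rank 3.
Site 2 values → pooled ranks: 579→1, 227→3, 485→2, 579→1
Rank sum = 1 + 3 + 2 + 1 = 7

7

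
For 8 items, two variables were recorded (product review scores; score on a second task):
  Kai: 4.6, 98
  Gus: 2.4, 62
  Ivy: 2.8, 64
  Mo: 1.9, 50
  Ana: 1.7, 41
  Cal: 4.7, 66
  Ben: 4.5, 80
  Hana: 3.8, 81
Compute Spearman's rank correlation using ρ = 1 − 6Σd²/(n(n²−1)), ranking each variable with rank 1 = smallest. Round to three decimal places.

Ranks of variable 1: 7, 3, 4, 2, 1, 8, 6, 5
Ranks of variable 2: 8, 3, 4, 2, 1, 5, 6, 7
d = r₁ − r₂: -1, 0, 0, 0, 0, 3, 0, -2
d²: 1, 0, 0, 0, 0, 9, 0, 4; Σd² = 14
ρ = 1 − 6·14/(8·63) = 1 − 84/504 = 0.833

0.833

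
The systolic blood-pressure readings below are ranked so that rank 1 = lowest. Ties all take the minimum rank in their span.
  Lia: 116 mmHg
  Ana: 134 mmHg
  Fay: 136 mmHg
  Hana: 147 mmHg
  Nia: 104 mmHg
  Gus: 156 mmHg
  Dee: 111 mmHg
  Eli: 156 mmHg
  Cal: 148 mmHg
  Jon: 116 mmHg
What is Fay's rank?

Sorted (ascending): 104, 111, 116, 116, 134, 136, 147, 148, 156, 156
The 2 values of 116 occupy positions 3–4 → each gets rank 3.
The 2 values of 156 occupy positions 9–10 → each gets rank 9.
Fay has value 136 mmHg → rank 6.

6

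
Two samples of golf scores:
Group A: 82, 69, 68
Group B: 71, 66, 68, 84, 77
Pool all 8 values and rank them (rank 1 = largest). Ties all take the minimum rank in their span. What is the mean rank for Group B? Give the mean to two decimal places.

4.40

Sorted (descending): 84, 82, 77, 71, 69, 68, 68, 66
The 2 values of 68 occupy positions 6–7 → each gets rank 6.
Group B values → pooled ranks: 71→4, 66→8, 68→6, 84→1, 77→3
Mean rank = (4 + 8 + 6 + 1 + 3) / 5 = 4.40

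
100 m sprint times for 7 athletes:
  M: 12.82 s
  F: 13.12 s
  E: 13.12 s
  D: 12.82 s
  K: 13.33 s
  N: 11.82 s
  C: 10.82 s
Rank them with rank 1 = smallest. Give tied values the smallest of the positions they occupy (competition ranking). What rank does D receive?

3

Sorted (ascending): 10.82, 11.82, 12.82, 12.82, 13.12, 13.12, 13.33
The 2 values of 12.82 occupy positions 3–4 → each gets rank 3.
The 2 values of 13.12 occupy positions 5–6 → each gets rank 5.
D has value 12.82 s → rank 3.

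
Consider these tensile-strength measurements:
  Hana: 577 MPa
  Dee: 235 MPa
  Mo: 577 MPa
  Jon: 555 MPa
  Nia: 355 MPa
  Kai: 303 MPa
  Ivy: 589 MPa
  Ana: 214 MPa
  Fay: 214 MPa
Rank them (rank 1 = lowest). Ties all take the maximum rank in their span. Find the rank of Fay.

2

Sorted (ascending): 214, 214, 235, 303, 355, 555, 577, 577, 589
The 2 values of 214 occupy positions 1–2 → each gets rank 2.
The 2 values of 577 occupy positions 7–8 → each gets rank 8.
Fay has value 214 MPa → rank 2.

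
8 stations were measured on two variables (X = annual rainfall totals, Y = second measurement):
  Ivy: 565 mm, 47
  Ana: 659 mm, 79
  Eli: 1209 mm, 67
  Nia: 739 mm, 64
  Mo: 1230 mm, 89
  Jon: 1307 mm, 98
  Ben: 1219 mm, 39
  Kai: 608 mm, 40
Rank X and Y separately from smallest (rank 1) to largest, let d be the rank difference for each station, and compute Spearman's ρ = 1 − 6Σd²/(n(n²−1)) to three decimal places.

Ranks of variable 1: 1, 3, 5, 4, 7, 8, 6, 2
Ranks of variable 2: 3, 6, 5, 4, 7, 8, 1, 2
d = r₁ − r₂: -2, -3, 0, 0, 0, 0, 5, 0
d²: 4, 9, 0, 0, 0, 0, 25, 0; Σd² = 38
ρ = 1 − 6·38/(8·63) = 1 − 228/504 = 0.548

0.548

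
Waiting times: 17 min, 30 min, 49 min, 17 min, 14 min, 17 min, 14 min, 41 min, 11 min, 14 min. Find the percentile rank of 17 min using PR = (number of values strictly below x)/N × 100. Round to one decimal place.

40.0

N = 10.
Strictly below 17: 4. Equal to 17: 3.
PR = 4/10 × 100 = 40.0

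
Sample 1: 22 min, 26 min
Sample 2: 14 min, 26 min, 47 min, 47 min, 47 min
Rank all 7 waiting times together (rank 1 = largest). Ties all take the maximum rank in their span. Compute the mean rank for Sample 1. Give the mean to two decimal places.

5.50

Sorted (descending): 47, 47, 47, 26, 26, 22, 14
The 3 values of 47 occupy positions 1–3 → each gets rank 3.
The 2 values of 26 occupy positions 4–5 → each gets rank 5.
Sample 1 values → pooled ranks: 22→6, 26→5
Mean rank = (6 + 5) / 2 = 5.50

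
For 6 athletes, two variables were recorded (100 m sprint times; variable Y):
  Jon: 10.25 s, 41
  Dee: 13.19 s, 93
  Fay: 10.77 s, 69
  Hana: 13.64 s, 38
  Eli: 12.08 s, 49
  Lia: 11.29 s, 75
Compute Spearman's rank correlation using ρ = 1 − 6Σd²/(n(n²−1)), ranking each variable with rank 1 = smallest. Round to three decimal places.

-0.029

Ranks of variable 1: 1, 5, 2, 6, 4, 3
Ranks of variable 2: 2, 6, 4, 1, 3, 5
d = r₁ − r₂: -1, -1, -2, 5, 1, -2
d²: 1, 1, 4, 25, 1, 4; Σd² = 36
ρ = 1 − 6·36/(6·35) = 1 − 216/210 = -0.029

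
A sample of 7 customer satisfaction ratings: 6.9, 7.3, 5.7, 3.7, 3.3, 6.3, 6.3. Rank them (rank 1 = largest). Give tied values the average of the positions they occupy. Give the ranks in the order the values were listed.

Sorted (descending): 7.3, 6.9, 6.3, 6.3, 5.7, 3.7, 3.3
The 2 values of 6.3 occupy positions 3–4 → average rank (3+4)/2 = 3.5.

2, 1, 5, 6, 7, 3.5, 3.5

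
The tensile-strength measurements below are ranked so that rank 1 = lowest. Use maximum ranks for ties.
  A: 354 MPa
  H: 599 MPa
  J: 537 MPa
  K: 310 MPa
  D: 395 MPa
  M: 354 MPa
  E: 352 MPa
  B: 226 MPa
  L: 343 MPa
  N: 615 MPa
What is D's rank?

Sorted (ascending): 226, 310, 343, 352, 354, 354, 395, 537, 599, 615
The 2 values of 354 occupy positions 5–6 → each gets rank 6.
D has value 395 MPa → rank 7.

7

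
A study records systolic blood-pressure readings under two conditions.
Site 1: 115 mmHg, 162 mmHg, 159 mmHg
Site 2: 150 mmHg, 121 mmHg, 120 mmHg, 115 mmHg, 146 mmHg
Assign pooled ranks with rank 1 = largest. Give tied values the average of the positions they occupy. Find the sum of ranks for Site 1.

Sorted (descending): 162, 159, 150, 146, 121, 120, 115, 115
The 2 values of 115 occupy positions 7–8 → average rank (7+8)/2 = 7.5.
Site 1 values → pooled ranks: 115→7.5, 162→1, 159→2
Rank sum = 7.5 + 1 + 2 = 10.5

10.5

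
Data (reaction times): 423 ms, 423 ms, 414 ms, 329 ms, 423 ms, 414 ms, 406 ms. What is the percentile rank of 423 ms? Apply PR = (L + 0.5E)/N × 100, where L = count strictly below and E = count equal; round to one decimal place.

N = 7.
Strictly below 423: 4. Equal to 423: 3.
PR = (4 + 0.5·3)/7 × 100 = 78.6

78.6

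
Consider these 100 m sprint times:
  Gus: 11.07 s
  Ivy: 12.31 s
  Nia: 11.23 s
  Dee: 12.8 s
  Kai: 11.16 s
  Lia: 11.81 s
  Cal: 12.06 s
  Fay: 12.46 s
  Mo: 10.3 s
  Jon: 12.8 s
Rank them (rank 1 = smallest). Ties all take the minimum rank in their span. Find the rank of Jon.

9

Sorted (ascending): 10.3, 11.07, 11.16, 11.23, 11.81, 12.06, 12.31, 12.46, 12.8, 12.8
The 2 values of 12.8 occupy positions 9–10 → each gets rank 9.
Jon has value 12.8 s → rank 9.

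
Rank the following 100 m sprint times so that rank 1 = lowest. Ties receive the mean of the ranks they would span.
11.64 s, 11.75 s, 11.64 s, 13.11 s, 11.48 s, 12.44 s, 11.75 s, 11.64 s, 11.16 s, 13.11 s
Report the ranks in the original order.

Sorted (ascending): 11.16, 11.48, 11.64, 11.64, 11.64, 11.75, 11.75, 12.44, 13.11, 13.11
The 3 values of 11.64 occupy positions 3–5 → average rank 4.
The 2 values of 11.75 occupy positions 6–7 → average rank (6+7)/2 = 6.5.
The 2 values of 13.11 occupy positions 9–10 → average rank (9+10)/2 = 9.5.

4, 6.5, 4, 9.5, 2, 8, 6.5, 4, 1, 9.5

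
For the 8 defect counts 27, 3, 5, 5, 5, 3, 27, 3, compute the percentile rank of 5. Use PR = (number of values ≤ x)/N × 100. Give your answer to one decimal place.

N = 8.
Strictly below 5: 3. Equal to 5: 3.
PR = 6/8 × 100 = 75.0

75.0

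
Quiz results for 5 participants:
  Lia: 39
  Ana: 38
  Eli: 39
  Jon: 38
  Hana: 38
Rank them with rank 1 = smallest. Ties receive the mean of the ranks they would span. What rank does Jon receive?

Sorted (ascending): 38, 38, 38, 39, 39
The 3 values of 38 occupy positions 1–3 → average rank 2.
The 2 values of 39 occupy positions 4–5 → average rank (4+5)/2 = 4.5.
Jon has value 38 → rank 2.

2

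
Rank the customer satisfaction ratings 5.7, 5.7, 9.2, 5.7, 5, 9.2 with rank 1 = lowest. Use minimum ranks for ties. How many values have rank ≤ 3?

4

Sorted (ascending): 5, 5.7, 5.7, 5.7, 9.2, 9.2
The 3 values of 5.7 occupy positions 2–4 → each gets rank 2.
The 2 values of 9.2 occupy positions 5–6 → each gets rank 5.
Ranks ≤ 3: {1, 2, 2, 2} → 4 values.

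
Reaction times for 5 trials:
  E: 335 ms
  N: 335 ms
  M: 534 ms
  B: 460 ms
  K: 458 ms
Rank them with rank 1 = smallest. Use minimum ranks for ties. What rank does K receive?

3

Sorted (ascending): 335, 335, 458, 460, 534
The 2 values of 335 occupy positions 1–2 → each gets rank 1.
K has value 458 ms → rank 3.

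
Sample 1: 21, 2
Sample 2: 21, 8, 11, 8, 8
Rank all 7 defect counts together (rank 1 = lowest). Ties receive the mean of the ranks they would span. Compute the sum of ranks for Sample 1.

Sorted (ascending): 2, 8, 8, 8, 11, 21, 21
The 3 values of 8 occupy positions 2–4 → average rank 3.
The 2 values of 21 occupy positions 6–7 → average rank (6+7)/2 = 6.5.
Sample 1 values → pooled ranks: 21→6.5, 2→1
Rank sum = 6.5 + 1 = 7.5

7.5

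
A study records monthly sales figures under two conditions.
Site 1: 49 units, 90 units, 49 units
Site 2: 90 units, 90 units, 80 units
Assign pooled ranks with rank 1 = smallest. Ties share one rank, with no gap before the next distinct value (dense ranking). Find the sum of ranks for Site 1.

5

Sorted (ascending): 49, 49, 80, 90, 90, 90
The 2 values of 49 share dense rank 1.
The 3 values of 90 share dense rank 3.
Remaining distinct values take the next consecutive integers.
Site 1 values → pooled ranks: 49→1, 90→3, 49→1
Rank sum = 1 + 3 + 1 = 5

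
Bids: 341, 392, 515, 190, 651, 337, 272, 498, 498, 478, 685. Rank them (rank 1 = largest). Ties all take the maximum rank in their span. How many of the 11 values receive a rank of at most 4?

Sorted (descending): 685, 651, 515, 498, 498, 478, 392, 341, 337, 272, 190
The 2 values of 498 occupy positions 4–5 → each gets rank 5.
Ranks ≤ 4: {1, 2, 3} → 3 values.

3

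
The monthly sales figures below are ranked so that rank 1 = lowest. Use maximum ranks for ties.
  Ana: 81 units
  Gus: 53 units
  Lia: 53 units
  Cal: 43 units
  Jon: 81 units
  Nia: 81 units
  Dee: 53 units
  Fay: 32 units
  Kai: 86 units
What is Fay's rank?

Sorted (ascending): 32, 43, 53, 53, 53, 81, 81, 81, 86
The 3 values of 53 occupy positions 3–5 → each gets rank 5.
The 3 values of 81 occupy positions 6–8 → each gets rank 8.
Fay has value 32 units → rank 1.

1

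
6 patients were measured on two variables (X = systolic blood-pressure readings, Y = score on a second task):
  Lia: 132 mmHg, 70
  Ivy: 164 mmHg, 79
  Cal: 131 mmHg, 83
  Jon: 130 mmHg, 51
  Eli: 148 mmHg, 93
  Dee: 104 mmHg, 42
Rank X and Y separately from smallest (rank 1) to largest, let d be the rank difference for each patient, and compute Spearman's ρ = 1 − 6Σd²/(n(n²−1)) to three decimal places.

0.714

Ranks of variable 1: 4, 6, 3, 2, 5, 1
Ranks of variable 2: 3, 4, 5, 2, 6, 1
d = r₁ − r₂: 1, 2, -2, 0, -1, 0
d²: 1, 4, 4, 0, 1, 0; Σd² = 10
ρ = 1 − 6·10/(6·35) = 1 − 60/210 = 0.714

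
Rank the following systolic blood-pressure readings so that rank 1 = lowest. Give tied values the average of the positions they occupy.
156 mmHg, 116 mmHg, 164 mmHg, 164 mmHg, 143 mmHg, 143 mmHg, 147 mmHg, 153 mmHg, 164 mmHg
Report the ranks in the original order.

Sorted (ascending): 116, 143, 143, 147, 153, 156, 164, 164, 164
The 2 values of 143 occupy positions 2–3 → average rank (2+3)/2 = 2.5.
The 3 values of 164 occupy positions 7–9 → average rank 8.

6, 1, 8, 8, 2.5, 2.5, 4, 5, 8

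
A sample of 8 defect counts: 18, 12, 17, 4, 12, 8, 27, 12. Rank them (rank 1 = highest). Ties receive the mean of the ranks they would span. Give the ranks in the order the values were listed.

2, 5, 3, 8, 5, 7, 1, 5

Sorted (descending): 27, 18, 17, 12, 12, 12, 8, 4
The 3 values of 12 occupy positions 4–6 → average rank 5.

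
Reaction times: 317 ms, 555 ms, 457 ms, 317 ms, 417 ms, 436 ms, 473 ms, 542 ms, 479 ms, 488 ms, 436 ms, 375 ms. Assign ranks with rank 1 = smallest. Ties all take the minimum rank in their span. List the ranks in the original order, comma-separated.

Sorted (ascending): 317, 317, 375, 417, 436, 436, 457, 473, 479, 488, 542, 555
The 2 values of 317 occupy positions 1–2 → each gets rank 1.
The 2 values of 436 occupy positions 5–6 → each gets rank 5.

1, 12, 7, 1, 4, 5, 8, 11, 9, 10, 5, 3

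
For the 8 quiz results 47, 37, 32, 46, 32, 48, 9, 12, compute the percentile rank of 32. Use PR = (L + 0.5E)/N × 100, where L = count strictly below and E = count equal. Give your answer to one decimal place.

N = 8.
Strictly below 32: 2. Equal to 32: 2.
PR = (2 + 0.5·2)/8 × 100 = 37.5

37.5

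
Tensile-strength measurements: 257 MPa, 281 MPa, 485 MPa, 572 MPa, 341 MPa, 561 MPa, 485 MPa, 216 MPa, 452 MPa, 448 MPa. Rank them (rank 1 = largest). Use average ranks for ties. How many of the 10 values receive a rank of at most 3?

Sorted (descending): 572, 561, 485, 485, 452, 448, 341, 281, 257, 216
The 2 values of 485 occupy positions 3–4 → average rank (3+4)/2 = 3.5.
Ranks ≤ 3: {1, 2} → 2 values.

2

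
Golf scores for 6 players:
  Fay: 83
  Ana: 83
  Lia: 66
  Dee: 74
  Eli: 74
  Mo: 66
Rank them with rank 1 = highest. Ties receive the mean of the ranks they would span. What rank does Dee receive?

Sorted (descending): 83, 83, 74, 74, 66, 66
The 2 values of 83 occupy positions 1–2 → average rank (1+2)/2 = 1.5.
The 2 values of 74 occupy positions 3–4 → average rank (3+4)/2 = 3.5.
The 2 values of 66 occupy positions 5–6 → average rank (5+6)/2 = 5.5.
Dee has value 74 → rank 3.5.

3.5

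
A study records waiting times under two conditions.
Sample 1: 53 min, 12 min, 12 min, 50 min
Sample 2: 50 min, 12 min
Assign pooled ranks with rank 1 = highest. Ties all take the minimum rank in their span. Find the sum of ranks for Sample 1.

11

Sorted (descending): 53, 50, 50, 12, 12, 12
The 2 values of 50 occupy positions 2–3 → each gets rank 2.
The 3 values of 12 occupy positions 4–6 → each gets rank 4.
Sample 1 values → pooled ranks: 53→1, 12→4, 12→4, 50→2
Rank sum = 1 + 4 + 4 + 2 = 11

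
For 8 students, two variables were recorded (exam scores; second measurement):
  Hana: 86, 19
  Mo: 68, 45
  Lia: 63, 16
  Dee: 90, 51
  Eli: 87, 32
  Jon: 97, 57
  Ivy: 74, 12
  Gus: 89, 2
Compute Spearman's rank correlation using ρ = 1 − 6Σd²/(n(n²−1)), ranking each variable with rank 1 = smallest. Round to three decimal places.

0.452

Ranks of variable 1: 4, 2, 1, 7, 5, 8, 3, 6
Ranks of variable 2: 4, 6, 3, 7, 5, 8, 2, 1
d = r₁ − r₂: 0, -4, -2, 0, 0, 0, 1, 5
d²: 0, 16, 4, 0, 0, 0, 1, 25; Σd² = 46
ρ = 1 − 6·46/(8·63) = 1 − 276/504 = 0.452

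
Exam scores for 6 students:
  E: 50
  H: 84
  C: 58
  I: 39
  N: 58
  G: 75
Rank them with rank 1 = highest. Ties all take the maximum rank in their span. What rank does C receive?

4

Sorted (descending): 84, 75, 58, 58, 50, 39
The 2 values of 58 occupy positions 3–4 → each gets rank 4.
C has value 58 → rank 4.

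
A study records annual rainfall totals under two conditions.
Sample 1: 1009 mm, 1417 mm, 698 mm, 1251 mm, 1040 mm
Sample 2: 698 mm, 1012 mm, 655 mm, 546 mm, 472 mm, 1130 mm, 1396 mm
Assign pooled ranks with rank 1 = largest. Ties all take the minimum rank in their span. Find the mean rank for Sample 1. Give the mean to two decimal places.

Sorted (descending): 1417, 1396, 1251, 1130, 1040, 1012, 1009, 698, 698, 655, 546, 472
The 2 values of 698 occupy positions 8–9 → each gets rank 8.
Sample 1 values → pooled ranks: 1009→7, 1417→1, 698→8, 1251→3, 1040→5
Mean rank = (7 + 1 + 8 + 3 + 5) / 5 = 4.80

4.80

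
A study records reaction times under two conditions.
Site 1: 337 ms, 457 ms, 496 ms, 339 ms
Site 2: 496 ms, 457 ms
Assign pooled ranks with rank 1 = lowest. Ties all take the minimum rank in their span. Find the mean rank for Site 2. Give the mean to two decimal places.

Sorted (ascending): 337, 339, 457, 457, 496, 496
The 2 values of 457 occupy positions 3–4 → each gets rank 3.
The 2 values of 496 occupy positions 5–6 → each gets rank 5.
Site 2 values → pooled ranks: 496→5, 457→3
Mean rank = (5 + 3) / 2 = 4.00

4.00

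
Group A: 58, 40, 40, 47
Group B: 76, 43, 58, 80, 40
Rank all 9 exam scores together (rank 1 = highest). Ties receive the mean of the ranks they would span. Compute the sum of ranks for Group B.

20.5

Sorted (descending): 80, 76, 58, 58, 47, 43, 40, 40, 40
The 2 values of 58 occupy positions 3–4 → average rank (3+4)/2 = 3.5.
The 3 values of 40 occupy positions 7–9 → average rank 8.
Group B values → pooled ranks: 76→2, 43→6, 58→3.5, 80→1, 40→8
Rank sum = 2 + 6 + 3.5 + 1 + 8 = 20.5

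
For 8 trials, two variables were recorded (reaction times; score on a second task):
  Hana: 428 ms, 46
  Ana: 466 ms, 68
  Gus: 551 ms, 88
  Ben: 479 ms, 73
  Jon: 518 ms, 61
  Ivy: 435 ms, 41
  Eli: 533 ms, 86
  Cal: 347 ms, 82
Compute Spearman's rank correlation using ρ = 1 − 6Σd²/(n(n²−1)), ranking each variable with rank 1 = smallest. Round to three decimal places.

0.548

Ranks of variable 1: 2, 4, 8, 5, 6, 3, 7, 1
Ranks of variable 2: 2, 4, 8, 5, 3, 1, 7, 6
d = r₁ − r₂: 0, 0, 0, 0, 3, 2, 0, -5
d²: 0, 0, 0, 0, 9, 4, 0, 25; Σd² = 38
ρ = 1 − 6·38/(8·63) = 1 − 228/504 = 0.548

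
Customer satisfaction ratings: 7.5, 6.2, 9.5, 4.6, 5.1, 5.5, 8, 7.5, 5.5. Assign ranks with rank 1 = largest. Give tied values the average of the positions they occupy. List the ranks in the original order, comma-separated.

Sorted (descending): 9.5, 8, 7.5, 7.5, 6.2, 5.5, 5.5, 5.1, 4.6
The 2 values of 7.5 occupy positions 3–4 → average rank (3+4)/2 = 3.5.
The 2 values of 5.5 occupy positions 6–7 → average rank (6+7)/2 = 6.5.

3.5, 5, 1, 9, 8, 6.5, 2, 3.5, 6.5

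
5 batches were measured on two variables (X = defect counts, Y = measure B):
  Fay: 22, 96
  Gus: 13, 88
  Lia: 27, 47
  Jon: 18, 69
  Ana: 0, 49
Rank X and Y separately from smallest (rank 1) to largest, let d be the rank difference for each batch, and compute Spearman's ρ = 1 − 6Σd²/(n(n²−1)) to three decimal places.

Ranks of variable 1: 4, 2, 5, 3, 1
Ranks of variable 2: 5, 4, 1, 3, 2
d = r₁ − r₂: -1, -2, 4, 0, -1
d²: 1, 4, 16, 0, 1; Σd² = 22
ρ = 1 − 6·22/(5·24) = 1 − 132/120 = -0.100

-0.100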